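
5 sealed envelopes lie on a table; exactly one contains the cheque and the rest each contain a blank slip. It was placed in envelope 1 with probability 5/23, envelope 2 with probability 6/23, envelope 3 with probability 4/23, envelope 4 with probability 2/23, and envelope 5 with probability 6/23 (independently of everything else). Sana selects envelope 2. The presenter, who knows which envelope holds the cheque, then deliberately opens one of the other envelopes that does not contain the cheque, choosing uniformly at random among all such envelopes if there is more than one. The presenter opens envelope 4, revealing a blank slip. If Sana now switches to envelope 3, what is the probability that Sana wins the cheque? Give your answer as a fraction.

Consider each possible location of the cheque in turn.
If it is in envelope 1 (prior 5/23): the presenter has 3 equally likely choices, so probability 1/3; weight (5/23)·(1/3) = 5/69.
If it is in envelope 2 (prior 6/23): the presenter has 4 equally likely choices, so probability 1/4; weight (6/23)·(1/4) = 3/46.
If it is in envelope 3 (prior 4/23): the presenter has 3 equally likely choices, so probability 1/3; weight (4/23)·(1/3) = 4/69.
If it is in envelope 4 (prior 2/23): the presenter opened envelope 4, so this case is ruled out; weight (2/23)·0 = 0.
If it is in envelope 5 (prior 6/23): the presenter has 3 equally likely choices, so probability 1/3; weight (6/23)·(1/3) = 2/23.
The weights sum to 13/46.
So P(the cheque in envelope 3 | the presenter opened envelope 4) = (4/69) / (13/46) = 8/39.

8/39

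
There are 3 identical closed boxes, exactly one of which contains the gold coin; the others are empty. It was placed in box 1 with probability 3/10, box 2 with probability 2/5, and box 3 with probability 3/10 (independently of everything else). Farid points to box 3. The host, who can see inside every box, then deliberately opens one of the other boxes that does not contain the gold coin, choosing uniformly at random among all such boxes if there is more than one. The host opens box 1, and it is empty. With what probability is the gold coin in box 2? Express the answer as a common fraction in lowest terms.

Consider each possible location of the gold coin in turn.
If it is in box 1 (prior 3/10): the host opened box 1, so this case is ruled out; weight (3/10)·0 = 0.
If it is in box 2 (prior 2/5): the host has no choice, probability 1; weight (2/5)·1 = 2/5.
If it is in box 3 (prior 3/10): the host has 2 equally likely choices, so probability 1/2; weight (3/10)·(1/2) = 3/20.
The weights sum to 11/20.
So P(the gold coin in box 2 | the host opened box 1) = (2/5) / (11/20) = 8/11.

8/11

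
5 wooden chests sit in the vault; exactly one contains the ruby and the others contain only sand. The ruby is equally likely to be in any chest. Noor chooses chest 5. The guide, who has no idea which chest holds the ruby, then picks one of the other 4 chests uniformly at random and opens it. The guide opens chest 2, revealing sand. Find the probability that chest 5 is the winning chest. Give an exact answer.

1/4

Apply Bayes' rule, conditioning on where the ruby actually is.
If it is in any of chests 1, 3, 4, and 5 (prior 1/5 each): the guide picks chest 2 with probability 1/4 regardless, and it is not the prize; weight (1/5)·(1/4) = 1/20 each.
If it is in chest 2 (prior 1/5): the guide opened chest 2, so this case is ruled out; weight (1/5)·0 = 0.
The weights sum to 1/5.
So P(the ruby in chest 5 | the guide opened chest 2) = (1/20) / (1/5) = 1/4.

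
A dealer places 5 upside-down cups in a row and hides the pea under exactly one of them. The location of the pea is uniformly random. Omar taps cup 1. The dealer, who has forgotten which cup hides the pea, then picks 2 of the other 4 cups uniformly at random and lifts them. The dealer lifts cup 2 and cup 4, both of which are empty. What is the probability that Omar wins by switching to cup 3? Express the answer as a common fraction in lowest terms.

Apply Bayes' rule, conditioning on where the pea actually is.
If it is under any of cups 1, 3, and 5 (prior 1/5 each): the dealer picks exactly this set with probability 1/6 regardless, and none is the prize; weight (1/5)·(1/6) = 1/30 each.
If it is under either of cups 2 and 4 (prior 1/5 each): that cup was opened and seen not to hold the prize — ruled out; weight (1/5)·0 = 0 each.
The weights sum to 1/10.
So P(the pea under cup 3 | the dealer opened cup 2 and cup 4) = (1/30) / (1/10) = 1/3.

1/3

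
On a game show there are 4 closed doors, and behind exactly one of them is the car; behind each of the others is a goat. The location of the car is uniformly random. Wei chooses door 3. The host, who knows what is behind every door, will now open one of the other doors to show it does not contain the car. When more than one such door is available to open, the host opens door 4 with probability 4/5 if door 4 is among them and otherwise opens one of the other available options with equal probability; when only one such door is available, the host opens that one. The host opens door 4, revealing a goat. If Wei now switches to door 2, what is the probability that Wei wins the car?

1/3

Consider each possible location of the car in turn.
If it is behind any of doors 1, 2, and 3 (prior 1/4 each): door 4 is available, opened with probability 4/5; weight (1/4)·(4/5) = 1/5 each.
If it is behind door 4 (prior 1/4): the host opened door 4, so this case is ruled out; weight (1/4)·0 = 0.
The weights sum to 3/5.
So P(the car behind door 2 | the host opened door 4) = (1/5) / (3/5) = 1/3.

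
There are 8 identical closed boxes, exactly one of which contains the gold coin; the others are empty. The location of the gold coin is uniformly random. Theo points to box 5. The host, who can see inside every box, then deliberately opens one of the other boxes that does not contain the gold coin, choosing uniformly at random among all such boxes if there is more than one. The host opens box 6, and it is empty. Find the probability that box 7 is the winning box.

Consider each possible location of the gold coin in turn.
If it is in any of boxes 1, 2, 3, 4, 7, and 8 (prior 1/8 each): the host has 6 equally likely choices, so probability 1/6; weight (1/8)·(1/6) = 1/48 each.
If it is in box 5 (prior 1/8): the host has 7 equally likely choices, so probability 1/7; weight (1/8)·(1/7) = 1/56.
If it is in box 6 (prior 1/8): the host opened box 6, so this case is ruled out; weight (1/8)·0 = 0.
The weights sum to 1/7.
So P(the gold coin in box 7 | the host opened box 6) = (1/48) / (1/7) = 7/48.

7/48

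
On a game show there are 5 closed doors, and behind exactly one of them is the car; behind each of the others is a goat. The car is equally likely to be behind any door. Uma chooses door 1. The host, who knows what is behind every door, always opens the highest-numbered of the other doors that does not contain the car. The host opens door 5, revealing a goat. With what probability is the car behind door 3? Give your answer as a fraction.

1/4

Apply Bayes' rule, conditioning on where the car actually is.
If it is behind any of doors 1, 2, 3, and 4 (prior 1/5 each): door 5 is the highest-numbered option available, probability 1; weight (1/5)·1 = 1/5 each.
If it is behind door 5 (prior 1/5): the host opened door 5, so this case is ruled out; weight (1/5)·0 = 0.
The weights sum to 4/5.
So P(the car behind door 3 | the host opened door 5) = (1/5) / (4/5) = 1/4.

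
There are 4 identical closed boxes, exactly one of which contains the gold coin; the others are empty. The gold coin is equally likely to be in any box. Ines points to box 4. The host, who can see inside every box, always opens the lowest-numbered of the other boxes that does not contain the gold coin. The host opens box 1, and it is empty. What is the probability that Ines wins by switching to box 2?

1/3

Condition on the true location of the gold coin.
If it is in box 1 (prior 1/4): the host opened box 1, so this case is ruled out; weight (1/4)·0 = 0.
If it is in any of boxes 2, 3, and 4 (prior 1/4 each): box 1 is the lowest-numbered option available, probability 1; weight (1/4)·1 = 1/4 each.
The weights sum to 3/4.
So P(the gold coin in box 2 | the host opened box 1) = (1/4) / (3/4) = 1/3.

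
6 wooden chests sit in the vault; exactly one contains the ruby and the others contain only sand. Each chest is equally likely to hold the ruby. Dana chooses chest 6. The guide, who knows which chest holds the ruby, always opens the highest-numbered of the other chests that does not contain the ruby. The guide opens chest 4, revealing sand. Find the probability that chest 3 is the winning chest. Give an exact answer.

Consider each possible location of the ruby in turn.
If it is in any of chests 1, 2, 3, and 6 (prior 1/6 each): the guide would have opened chest 5 instead, probability 0; weight (1/6)·0 = 0 each.
If it is in chest 4 (prior 1/6): the guide opened chest 4, so this case is ruled out; weight (1/6)·0 = 0.
If it is in chest 5 (prior 1/6): chest 4 is the highest-numbered option available, probability 1; weight (1/6)·1 = 1/6.
The weights sum to 1/6.
So P(the ruby in chest 3 | the guide opened chest 4) = 0 / (1/6) = 0.

0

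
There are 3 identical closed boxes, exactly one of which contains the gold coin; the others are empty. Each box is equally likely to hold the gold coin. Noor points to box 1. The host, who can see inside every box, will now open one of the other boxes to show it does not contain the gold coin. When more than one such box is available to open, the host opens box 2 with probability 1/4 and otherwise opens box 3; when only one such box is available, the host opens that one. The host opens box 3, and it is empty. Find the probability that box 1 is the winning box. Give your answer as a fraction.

Consider each possible location of the gold coin in turn.
If it is in box 1 (prior 1/3): box 2 is available but not opened, probability 3/4; weight (1/3)·(3/4) = 1/4.
If it is in box 2 (prior 1/3): only box 3 is available, probability 1; weight (1/3)·1 = 1/3.
If it is in box 3 (prior 1/3): the host opened box 3, so this case is ruled out; weight (1/3)·0 = 0.
The weights sum to 7/12.
So P(the gold coin in box 1 | the host opened box 3) = (1/4) / (7/12) = 3/7.

3/7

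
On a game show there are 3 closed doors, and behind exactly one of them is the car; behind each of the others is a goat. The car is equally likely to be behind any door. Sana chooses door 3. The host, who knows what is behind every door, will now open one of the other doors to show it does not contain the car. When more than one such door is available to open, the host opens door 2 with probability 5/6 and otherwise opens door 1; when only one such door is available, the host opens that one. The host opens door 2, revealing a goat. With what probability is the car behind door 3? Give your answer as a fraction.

5/11

Apply Bayes' rule, conditioning on where the car actually is.
If it is behind door 1 (prior 1/3): only door 2 is available, probability 1; weight (1/3)·1 = 1/3.
If it is behind door 2 (prior 1/3): the host opened door 2, so this case is ruled out; weight (1/3)·0 = 0.
If it is behind door 3 (prior 1/3): door 2 is available, opened with probability 5/6; weight (1/3)·(5/6) = 5/18.
The weights sum to 11/18.
So P(the car behind door 3 | the host opened door 2) = (5/18) / (11/18) = 5/11.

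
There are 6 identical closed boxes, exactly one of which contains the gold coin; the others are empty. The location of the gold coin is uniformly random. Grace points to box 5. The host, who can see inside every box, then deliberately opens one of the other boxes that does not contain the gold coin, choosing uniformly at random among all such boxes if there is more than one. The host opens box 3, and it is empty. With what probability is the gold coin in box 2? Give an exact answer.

Consider each possible location of the gold coin in turn.
If it is in any of boxes 1, 2, 4, and 6 (prior 1/6 each): the host has 4 equally likely choices, so probability 1/4; weight (1/6)·(1/4) = 1/24 each.
If it is in box 3 (prior 1/6): the host opened box 3, so this case is ruled out; weight (1/6)·0 = 0.
If it is in box 5 (prior 1/6): the host has 5 equally likely choices, so probability 1/5; weight (1/6)·(1/5) = 1/30.
The weights sum to 1/5.
So P(the gold coin in box 2 | the host opened box 3) = (1/24) / (1/5) = 5/24.

5/24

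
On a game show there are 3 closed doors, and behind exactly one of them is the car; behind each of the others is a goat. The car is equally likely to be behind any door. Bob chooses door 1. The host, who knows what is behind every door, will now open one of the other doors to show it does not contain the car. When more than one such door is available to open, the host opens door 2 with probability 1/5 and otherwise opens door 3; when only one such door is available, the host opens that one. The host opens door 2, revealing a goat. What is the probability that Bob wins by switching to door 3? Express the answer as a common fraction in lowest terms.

5/6

Condition on the true location of the car.
If it is behind door 1 (prior 1/3): door 2 is available, opened with probability 1/5; weight (1/3)·(1/5) = 1/15.
If it is behind door 2 (prior 1/3): the host opened door 2, so this case is ruled out; weight (1/3)·0 = 0.
If it is behind door 3 (prior 1/3): only door 2 is available, probability 1; weight (1/3)·1 = 1/3.
The weights sum to 2/5.
So P(the car behind door 3 | the host opened door 2) = (1/3) / (2/5) = 5/6.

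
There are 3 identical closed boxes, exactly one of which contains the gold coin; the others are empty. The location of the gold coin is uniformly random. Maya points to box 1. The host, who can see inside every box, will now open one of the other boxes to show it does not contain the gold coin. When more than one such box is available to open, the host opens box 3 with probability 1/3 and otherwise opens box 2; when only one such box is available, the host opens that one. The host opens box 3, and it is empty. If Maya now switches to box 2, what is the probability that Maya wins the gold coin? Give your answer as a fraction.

Consider each possible location of the gold coin in turn.
If it is in box 1 (prior 1/3): box 3 is available, opened with probability 1/3; weight (1/3)·(1/3) = 1/9.
If it is in box 2 (prior 1/3): only box 3 is available, probability 1; weight (1/3)·1 = 1/3.
If it is in box 3 (prior 1/3): the host opened box 3, so this case is ruled out; weight (1/3)·0 = 0.
The weights sum to 4/9.
So P(the gold coin in box 2 | the host opened box 3) = (1/3) / (4/9) = 3/4.

3/4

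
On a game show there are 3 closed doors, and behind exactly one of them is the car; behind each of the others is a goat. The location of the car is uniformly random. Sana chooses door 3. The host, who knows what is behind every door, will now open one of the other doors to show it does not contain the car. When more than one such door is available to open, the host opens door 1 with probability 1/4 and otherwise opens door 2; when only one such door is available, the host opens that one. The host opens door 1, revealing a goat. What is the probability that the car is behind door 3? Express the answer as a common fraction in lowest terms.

Apply Bayes' rule, conditioning on where the car actually is.
If it is behind door 1 (prior 1/3): the host opened door 1, so this case is ruled out; weight (1/3)·0 = 0.
If it is behind door 2 (prior 1/3): only door 1 is available, probability 1; weight (1/3)·1 = 1/3.
If it is behind door 3 (prior 1/3): door 1 is available, opened with probability 1/4; weight (1/3)·(1/4) = 1/12.
The weights sum to 5/12.
So P(the car behind door 3 | the host opened door 1) = (1/12) / (5/12) = 1/5.

1/5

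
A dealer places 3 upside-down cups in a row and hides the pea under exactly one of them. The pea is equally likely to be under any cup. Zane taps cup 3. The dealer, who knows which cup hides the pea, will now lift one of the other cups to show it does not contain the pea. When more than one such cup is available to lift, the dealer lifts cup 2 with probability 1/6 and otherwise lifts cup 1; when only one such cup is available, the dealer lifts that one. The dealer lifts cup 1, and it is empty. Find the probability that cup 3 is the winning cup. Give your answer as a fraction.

5/11

Apply Bayes' rule, conditioning on where the pea actually is.
If it is under cup 1 (prior 1/3): the dealer opened cup 1, so this case is ruled out; weight (1/3)·0 = 0.
If it is under cup 2 (prior 1/3): only cup 1 is available, probability 1; weight (1/3)·1 = 1/3.
If it is under cup 3 (prior 1/3): cup 2 is available but not opened, probability 5/6; weight (1/3)·(5/6) = 5/18.
The weights sum to 11/18.
So P(the pea under cup 3 | the dealer opened cup 1) = (5/18) / (11/18) = 5/11.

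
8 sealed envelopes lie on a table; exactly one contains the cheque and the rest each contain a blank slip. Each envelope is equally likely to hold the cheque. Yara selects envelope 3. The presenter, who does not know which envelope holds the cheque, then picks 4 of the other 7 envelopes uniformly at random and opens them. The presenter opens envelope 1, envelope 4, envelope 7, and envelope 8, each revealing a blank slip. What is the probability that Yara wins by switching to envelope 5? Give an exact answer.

Because the presenter chose which envelopes to open without knowing where the cheque is, the choice is independent of the prize location. Learning that none of the 4 opened envelopes holds the cheque simply rules out those 4 locations and leaves the remaining 4 envelopes still equally likely by symmetry.
So P(the cheque in envelope 5) = 1/4.

1/4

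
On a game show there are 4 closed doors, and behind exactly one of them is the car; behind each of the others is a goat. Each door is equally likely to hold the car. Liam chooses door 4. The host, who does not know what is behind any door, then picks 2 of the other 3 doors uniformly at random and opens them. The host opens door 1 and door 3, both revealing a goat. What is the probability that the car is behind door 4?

1/2

Because the host chose which doors to open without knowing where the car is, the choice is independent of the prize location. Learning that none of the 2 opened doors holds the car simply rules out those 2 locations and leaves the remaining 2 doors still equally likely by symmetry.
So P(the car behind door 4) = 1/2.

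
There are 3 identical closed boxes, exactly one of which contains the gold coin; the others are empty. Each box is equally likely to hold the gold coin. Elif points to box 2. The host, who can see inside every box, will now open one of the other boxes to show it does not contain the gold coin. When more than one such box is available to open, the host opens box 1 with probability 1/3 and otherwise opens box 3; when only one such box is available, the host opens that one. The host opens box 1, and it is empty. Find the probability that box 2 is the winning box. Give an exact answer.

1/4

Condition on the true location of the gold coin.
If it is in box 1 (prior 1/3): the host opened box 1, so this case is ruled out; weight (1/3)·0 = 0.
If it is in box 2 (prior 1/3): box 1 is available, opened with probability 1/3; weight (1/3)·(1/3) = 1/9.
If it is in box 3 (prior 1/3): only box 1 is available, probability 1; weight (1/3)·1 = 1/3.
The weights sum to 4/9.
So P(the gold coin in box 2 | the host opened box 1) = (1/9) / (4/9) = 1/4.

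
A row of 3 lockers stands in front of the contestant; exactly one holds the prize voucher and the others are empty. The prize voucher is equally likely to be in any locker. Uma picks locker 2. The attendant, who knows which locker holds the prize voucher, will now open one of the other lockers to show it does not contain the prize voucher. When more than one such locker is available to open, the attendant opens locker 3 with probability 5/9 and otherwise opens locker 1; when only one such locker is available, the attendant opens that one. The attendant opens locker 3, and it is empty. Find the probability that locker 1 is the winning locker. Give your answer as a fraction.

Consider each possible location of the prize voucher in turn.
If it is in locker 1 (prior 1/3): only locker 3 is available, probability 1; weight (1/3)·1 = 1/3.
If it is in locker 2 (prior 1/3): locker 3 is available, opened with probability 5/9; weight (1/3)·(5/9) = 5/27.
If it is in locker 3 (prior 1/3): the attendant opened locker 3, so this case is ruled out; weight (1/3)·0 = 0.
The weights sum to 14/27.
So P(the prize voucher in locker 1 | the attendant opened locker 3) = (1/3) / (14/27) = 9/14.

9/14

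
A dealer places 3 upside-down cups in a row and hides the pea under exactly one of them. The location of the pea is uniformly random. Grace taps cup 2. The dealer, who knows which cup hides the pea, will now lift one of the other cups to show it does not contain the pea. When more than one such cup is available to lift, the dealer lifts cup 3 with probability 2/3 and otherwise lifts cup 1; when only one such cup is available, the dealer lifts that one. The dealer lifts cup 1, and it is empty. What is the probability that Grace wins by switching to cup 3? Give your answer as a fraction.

3/4

Condition on the true location of the pea.
If it is under cup 1 (prior 1/3): the dealer opened cup 1, so this case is ruled out; weight (1/3)·0 = 0.
If it is under cup 2 (prior 1/3): cup 3 is available but not opened, probability 1/3; weight (1/3)·(1/3) = 1/9.
If it is under cup 3 (prior 1/3): only cup 1 is available, probability 1; weight (1/3)·1 = 1/3.
The weights sum to 4/9.
So P(the pea under cup 3 | the dealer opened cup 1) = (1/3) / (4/9) = 3/4.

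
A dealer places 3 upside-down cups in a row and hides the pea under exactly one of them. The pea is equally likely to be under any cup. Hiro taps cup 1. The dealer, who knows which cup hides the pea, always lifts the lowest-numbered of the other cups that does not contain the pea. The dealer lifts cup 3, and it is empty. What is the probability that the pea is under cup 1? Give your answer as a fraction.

Apply Bayes' rule, conditioning on where the pea actually is.
If it is under cup 1 (prior 1/3): the dealer would have opened cup 2 instead, probability 0; weight (1/3)·0 = 0.
If it is under cup 2 (prior 1/3): cup 3 is the lowest-numbered option available, probability 1; weight (1/3)·1 = 1/3.
If it is under cup 3 (prior 1/3): the dealer opened cup 3, so this case is ruled out; weight (1/3)·0 = 0.
The weights sum to 1/3.
So P(the pea under cup 1 | the dealer opened cup 3) = 0 / (1/3) = 0.

0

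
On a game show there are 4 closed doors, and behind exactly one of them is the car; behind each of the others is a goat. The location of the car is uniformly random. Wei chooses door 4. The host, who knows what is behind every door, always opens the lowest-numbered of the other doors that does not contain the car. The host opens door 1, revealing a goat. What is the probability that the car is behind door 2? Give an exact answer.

1/3

Condition on the true location of the car.
If it is behind door 1 (prior 1/4): the host opened door 1, so this case is ruled out; weight (1/4)·0 = 0.
If it is behind any of doors 2, 3, and 4 (prior 1/4 each): door 1 is the lowest-numbered option available, probability 1; weight (1/4)·1 = 1/4 each.
The weights sum to 3/4.
So P(the car behind door 2 | the host opened door 1) = (1/4) / (3/4) = 1/3.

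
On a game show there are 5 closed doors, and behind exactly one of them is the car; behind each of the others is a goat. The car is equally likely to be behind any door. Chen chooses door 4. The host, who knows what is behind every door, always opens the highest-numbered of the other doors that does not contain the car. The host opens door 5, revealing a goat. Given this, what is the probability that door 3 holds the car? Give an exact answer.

Condition on the true location of the car.
If it is behind any of doors 1, 2, 3, and 4 (prior 1/5 each): door 5 is the highest-numbered option available, probability 1; weight (1/5)·1 = 1/5 each.
If it is behind door 5 (prior 1/5): the host opened door 5, so this case is ruled out; weight (1/5)·0 = 0.
The weights sum to 4/5.
So P(the car behind door 3 | the host opened door 5) = (1/5) / (4/5) = 1/4.

1/4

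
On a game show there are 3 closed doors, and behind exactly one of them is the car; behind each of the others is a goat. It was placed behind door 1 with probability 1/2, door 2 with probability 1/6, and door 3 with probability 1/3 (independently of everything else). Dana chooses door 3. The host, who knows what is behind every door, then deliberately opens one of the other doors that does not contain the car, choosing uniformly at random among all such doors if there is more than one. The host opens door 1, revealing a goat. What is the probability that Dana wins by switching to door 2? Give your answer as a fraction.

Consider each possible location of the car in turn.
If it is behind door 1 (prior 1/2): the host opened door 1, so this case is ruled out; weight (1/2)·0 = 0.
If it is behind door 2 (prior 1/6): the host has no choice, probability 1; weight (1/6)·1 = 1/6.
If it is behind door 3 (prior 1/3): the host has 2 equally likely choices, so probability 1/2; weight (1/3)·(1/2) = 1/6.
The weights sum to 1/3.
So P(the car behind door 2 | the host opened door 1) = (1/6) / (1/3) = 1/2.

1/2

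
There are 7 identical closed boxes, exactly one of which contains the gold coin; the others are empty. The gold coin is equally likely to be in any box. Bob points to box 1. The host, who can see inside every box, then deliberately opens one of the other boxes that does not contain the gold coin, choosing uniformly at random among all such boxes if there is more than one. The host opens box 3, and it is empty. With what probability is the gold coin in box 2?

Condition on the true location of the gold coin.
If it is in box 1 (prior 1/7): the host has 6 equally likely choices, so probability 1/6; weight (1/7)·(1/6) = 1/42.
If it is in any of boxes 2, 4, 5, 6, and 7 (prior 1/7 each): the host has 5 equally likely choices, so probability 1/5; weight (1/7)·(1/5) = 1/35 each.
If it is in box 3 (prior 1/7): the host opened box 3, so this case is ruled out; weight (1/7)·0 = 0.
The weights sum to 1/6.
So P(the gold coin in box 2 | the host opened box 3) = (1/35) / (1/6) = 6/35.

6/35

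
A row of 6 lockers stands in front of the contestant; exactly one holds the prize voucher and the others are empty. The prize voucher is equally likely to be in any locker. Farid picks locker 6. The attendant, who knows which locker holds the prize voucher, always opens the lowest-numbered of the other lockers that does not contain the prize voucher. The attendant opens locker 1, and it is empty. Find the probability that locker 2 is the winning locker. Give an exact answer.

1/5

Condition on the true location of the prize voucher.
If it is in locker 1 (prior 1/6): the attendant opened locker 1, so this case is ruled out; weight (1/6)·0 = 0.
If it is in any of lockers 2, 3, 4, 5, and 6 (prior 1/6 each): locker 1 is the lowest-numbered option available, probability 1; weight (1/6)·1 = 1/6 each.
The weights sum to 5/6.
So P(the prize voucher in locker 2 | the attendant opened locker 1) = (1/6) / (5/6) = 1/5.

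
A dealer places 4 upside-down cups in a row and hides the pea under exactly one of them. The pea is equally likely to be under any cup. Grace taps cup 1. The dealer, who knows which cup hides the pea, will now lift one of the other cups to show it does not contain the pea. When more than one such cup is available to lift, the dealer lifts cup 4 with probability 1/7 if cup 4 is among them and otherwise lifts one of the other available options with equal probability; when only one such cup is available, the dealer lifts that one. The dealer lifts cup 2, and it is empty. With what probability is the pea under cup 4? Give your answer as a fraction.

Condition on the true location of the pea.
If it is under cup 1 (prior 1/4): cup 4 is available but not opened; cup 2 gets probability (1 − 1/7)/2 = 3/7; weight (1/4)·(3/7) = 3/28.
If it is under cup 2 (prior 1/4): the dealer opened cup 2, so this case is ruled out; weight (1/4)·0 = 0.
If it is under cup 3 (prior 1/4): cup 4 is available but not opened, probability 6/7; weight (1/4)·(6/7) = 3/14.
If it is under cup 4 (prior 1/4): cup 4 holds the prize so is unavailable; the dealer chooses uniformly among the 2 others, probability 1/2; weight (1/4)·(1/2) = 1/8.
The weights sum to 25/56.
So P(the pea under cup 4 | the dealer opened cup 2) = (1/8) / (25/56) = 7/25.

7/25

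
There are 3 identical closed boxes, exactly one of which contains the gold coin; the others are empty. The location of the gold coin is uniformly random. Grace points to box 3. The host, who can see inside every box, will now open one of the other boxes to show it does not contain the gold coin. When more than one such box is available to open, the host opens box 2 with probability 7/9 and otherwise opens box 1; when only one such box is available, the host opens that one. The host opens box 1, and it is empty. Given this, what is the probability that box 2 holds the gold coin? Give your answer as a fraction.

Apply Bayes' rule, conditioning on where the gold coin actually is.
If it is in box 1 (prior 1/3): the host opened box 1, so this case is ruled out; weight (1/3)·0 = 0.
If it is in box 2 (prior 1/3): only box 1 is available, probability 1; weight (1/3)·1 = 1/3.
If it is in box 3 (prior 1/3): box 2 is available but not opened, probability 2/9; weight (1/3)·(2/9) = 2/27.
The weights sum to 11/27.
So P(the gold coin in box 2 | the host opened box 1) = (1/3) / (11/27) = 9/11.

9/11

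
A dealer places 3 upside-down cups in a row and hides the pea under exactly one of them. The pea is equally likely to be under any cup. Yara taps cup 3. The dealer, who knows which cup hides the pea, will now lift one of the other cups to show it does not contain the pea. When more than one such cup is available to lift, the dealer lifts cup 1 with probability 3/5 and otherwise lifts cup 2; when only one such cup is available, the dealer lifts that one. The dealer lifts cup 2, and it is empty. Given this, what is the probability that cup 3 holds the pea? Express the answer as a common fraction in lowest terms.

Apply Bayes' rule, conditioning on where the pea actually is.
If it is under cup 1 (prior 1/3): only cup 2 is available, probability 1; weight (1/3)·1 = 1/3.
If it is under cup 2 (prior 1/3): the dealer opened cup 2, so this case is ruled out; weight (1/3)·0 = 0.
If it is under cup 3 (prior 1/3): cup 1 is available but not opened, probability 2/5; weight (1/3)·(2/5) = 2/15.
The weights sum to 7/15.
So P(the pea under cup 3 | the dealer opened cup 2) = (2/15) / (7/15) = 2/7.

2/7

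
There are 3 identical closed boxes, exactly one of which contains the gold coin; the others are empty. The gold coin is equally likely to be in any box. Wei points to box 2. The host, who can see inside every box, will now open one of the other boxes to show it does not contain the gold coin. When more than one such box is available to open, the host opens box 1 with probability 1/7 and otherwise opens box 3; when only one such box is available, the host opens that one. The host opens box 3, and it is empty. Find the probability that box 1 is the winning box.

7/13

Apply Bayes' rule, conditioning on where the gold coin actually is.
If it is in box 1 (prior 1/3): only box 3 is available, probability 1; weight (1/3)·1 = 1/3.
If it is in box 2 (prior 1/3): box 1 is available but not opened, probability 6/7; weight (1/3)·(6/7) = 2/7.
If it is in box 3 (prior 1/3): the host opened box 3, so this case is ruled out; weight (1/3)·0 = 0.
The weights sum to 13/21.
So P(the gold coin in box 1 | the host opened box 3) = (1/3) / (13/21) = 7/13.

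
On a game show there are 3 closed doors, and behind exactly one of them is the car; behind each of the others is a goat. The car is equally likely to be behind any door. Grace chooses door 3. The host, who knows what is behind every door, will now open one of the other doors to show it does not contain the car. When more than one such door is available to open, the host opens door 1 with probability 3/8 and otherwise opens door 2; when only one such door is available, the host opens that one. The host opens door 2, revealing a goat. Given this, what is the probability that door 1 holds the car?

Condition on the true location of the car.
If it is behind door 1 (prior 1/3): only door 2 is available, probability 1; weight (1/3)·1 = 1/3.
If it is behind door 2 (prior 1/3): the host opened door 2, so this case is ruled out; weight (1/3)·0 = 0.
If it is behind door 3 (prior 1/3): door 1 is available but not opened, probability 5/8; weight (1/3)·(5/8) = 5/24.
The weights sum to 13/24.
So P(the car behind door 1 | the host opened door 2) = (1/3) / (13/24) = 8/13.

8/13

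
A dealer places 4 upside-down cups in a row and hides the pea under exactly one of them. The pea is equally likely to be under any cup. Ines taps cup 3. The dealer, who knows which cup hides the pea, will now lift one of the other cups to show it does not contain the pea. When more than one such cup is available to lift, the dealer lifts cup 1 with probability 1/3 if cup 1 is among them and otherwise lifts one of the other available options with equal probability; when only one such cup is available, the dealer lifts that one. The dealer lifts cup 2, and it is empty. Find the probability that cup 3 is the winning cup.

2/9

Apply Bayes' rule, conditioning on where the pea actually is.
If it is under cup 1 (prior 1/4): cup 1 holds the prize so is unavailable; the dealer chooses uniformly among the 2 others, probability 1/2; weight (1/4)·(1/2) = 1/8.
If it is under cup 2 (prior 1/4): the dealer opened cup 2, so this case is ruled out; weight (1/4)·0 = 0.
If it is under cup 3 (prior 1/4): cup 1 is available but not opened; cup 2 gets probability (1 − 1/3)/2 = 1/3; weight (1/4)·(1/3) = 1/12.
If it is under cup 4 (prior 1/4): cup 1 is available but not opened, probability 2/3; weight (1/4)·(2/3) = 1/6.
The weights sum to 3/8.
So P(the pea under cup 3 | the dealer opened cup 2) = (1/12) / (3/8) = 2/9.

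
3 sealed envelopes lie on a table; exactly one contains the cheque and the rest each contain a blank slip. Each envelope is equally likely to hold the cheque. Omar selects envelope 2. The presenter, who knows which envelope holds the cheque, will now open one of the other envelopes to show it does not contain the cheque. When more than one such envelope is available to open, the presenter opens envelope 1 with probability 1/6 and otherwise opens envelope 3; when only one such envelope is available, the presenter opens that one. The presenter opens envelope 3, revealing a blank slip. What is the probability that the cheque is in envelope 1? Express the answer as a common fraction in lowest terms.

Consider each possible location of the cheque in turn.
If it is in envelope 1 (prior 1/3): only envelope 3 is available, probability 1; weight (1/3)·1 = 1/3.
If it is in envelope 2 (prior 1/3): envelope 1 is available but not opened, probability 5/6; weight (1/3)·(5/6) = 5/18.
If it is in envelope 3 (prior 1/3): the presenter opened envelope 3, so this case is ruled out; weight (1/3)·0 = 0.
The weights sum to 11/18.
So P(the cheque in envelope 1 | the presenter opened envelope 3) = (1/3) / (11/18) = 6/11.

6/11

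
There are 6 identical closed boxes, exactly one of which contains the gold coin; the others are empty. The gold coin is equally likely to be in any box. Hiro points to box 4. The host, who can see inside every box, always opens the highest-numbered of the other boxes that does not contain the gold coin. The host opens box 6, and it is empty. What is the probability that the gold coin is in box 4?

1/5

Condition on the true location of the gold coin.
If it is in any of boxes 1, 2, 3, 4, and 5 (prior 1/6 each): box 6 is the highest-numbered option available, probability 1; weight (1/6)·1 = 1/6 each.
If it is in box 6 (prior 1/6): the host opened box 6, so this case is ruled out; weight (1/6)·0 = 0.
The weights sum to 5/6.
So P(the gold coin in box 4 | the host opened box 6) = (1/6) / (5/6) = 1/5.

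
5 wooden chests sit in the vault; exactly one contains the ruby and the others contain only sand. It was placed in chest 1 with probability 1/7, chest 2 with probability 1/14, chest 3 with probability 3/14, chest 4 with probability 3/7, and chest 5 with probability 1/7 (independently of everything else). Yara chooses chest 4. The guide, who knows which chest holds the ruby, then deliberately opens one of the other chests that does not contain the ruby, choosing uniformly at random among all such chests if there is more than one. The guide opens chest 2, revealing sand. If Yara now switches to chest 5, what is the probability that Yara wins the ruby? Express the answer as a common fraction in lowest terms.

Condition on the true location of the ruby.
If it is in either of chests 1 and 5 (prior 1/7 each): the guide has 3 equally likely choices, so probability 1/3; weight (1/7)·(1/3) = 1/21 each.
If it is in chest 2 (prior 1/14): the guide opened chest 2, so this case is ruled out; weight (1/14)·0 = 0.
If it is in chest 3 (prior 3/14): the guide has 3 equally likely choices, so probability 1/3; weight (3/14)·(1/3) = 1/14.
If it is in chest 4 (prior 3/7): the guide has 4 equally likely choices, so probability 1/4; weight (3/7)·(1/4) = 3/28.
The weights sum to 23/84.
So P(the ruby in chest 5 | the guide opened chest 2) = (1/21) / (23/84) = 4/23.

4/23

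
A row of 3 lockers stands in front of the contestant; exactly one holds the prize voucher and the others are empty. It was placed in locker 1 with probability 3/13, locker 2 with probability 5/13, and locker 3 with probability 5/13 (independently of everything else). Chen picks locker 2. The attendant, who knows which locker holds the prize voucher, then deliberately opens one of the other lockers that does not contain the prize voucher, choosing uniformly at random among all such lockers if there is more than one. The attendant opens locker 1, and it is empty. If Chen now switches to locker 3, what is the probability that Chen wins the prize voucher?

2/3

Consider each possible location of the prize voucher in turn.
If it is in locker 1 (prior 3/13): the attendant opened locker 1, so this case is ruled out; weight (3/13)·0 = 0.
If it is in locker 2 (prior 5/13): the attendant has 2 equally likely choices, so probability 1/2; weight (5/13)·(1/2) = 5/26.
If it is in locker 3 (prior 5/13): the attendant has no choice, probability 1; weight (5/13)·1 = 5/13.
The weights sum to 15/26.
So P(the prize voucher in locker 3 | the attendant opened locker 1) = (5/13) / (15/26) = 2/3.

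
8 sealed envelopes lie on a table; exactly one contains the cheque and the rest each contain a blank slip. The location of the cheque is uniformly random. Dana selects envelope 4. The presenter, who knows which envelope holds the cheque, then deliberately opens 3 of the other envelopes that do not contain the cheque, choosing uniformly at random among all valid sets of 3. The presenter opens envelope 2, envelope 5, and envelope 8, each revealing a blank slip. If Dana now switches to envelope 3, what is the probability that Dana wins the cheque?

Consider each possible location of the cheque in turn.
If it is in any of envelopes 1, 3, 6, and 7 (prior 1/8 each): the presenter has 20 equally likely choices, so probability 1/20; weight (1/8)·(1/20) = 1/160 each.
If it is in any of envelopes 2, 5, and 8 (prior 1/8 each): that envelope was opened and seen not to hold the prize — ruled out; weight (1/8)·0 = 0 each.
If it is in envelope 4 (prior 1/8): the presenter has 35 equally likely choices, so probability 1/35; weight (1/8)·(1/35) = 1/280.
The weights sum to 1/35.
So P(the cheque in envelope 3 | the presenter opened envelope 2, envelope 5, and envelope 8) = (1/160) / (1/35) = 7/32.

7/32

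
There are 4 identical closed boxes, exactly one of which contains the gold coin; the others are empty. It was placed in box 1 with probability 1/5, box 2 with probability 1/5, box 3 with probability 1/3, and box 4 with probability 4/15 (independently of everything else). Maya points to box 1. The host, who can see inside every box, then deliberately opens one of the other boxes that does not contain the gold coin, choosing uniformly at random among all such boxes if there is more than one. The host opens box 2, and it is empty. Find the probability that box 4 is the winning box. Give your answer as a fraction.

Consider each possible location of the gold coin in turn.
If it is in box 1 (prior 1/5): the host has 3 equally likely choices, so probability 1/3; weight (1/5)·(1/3) = 1/15.
If it is in box 2 (prior 1/5): the host opened box 2, so this case is ruled out; weight (1/5)·0 = 0.
If it is in box 3 (prior 1/3): the host has 2 equally likely choices, so probability 1/2; weight (1/3)·(1/2) = 1/6.
If it is in box 4 (prior 4/15): the host has 2 equally likely choices, so probability 1/2; weight (4/15)·(1/2) = 2/15.
The weights sum to 11/30.
So P(the gold coin in box 4 | the host opened box 2) = (2/15) / (11/30) = 4/11.

4/11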